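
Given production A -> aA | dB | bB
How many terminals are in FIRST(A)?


Production: A -> aA | dB | bB
Examining each alternative for leading terminals:
  A -> aA : first terminal = 'a'
  A -> dB : first terminal = 'd'
  A -> bB : first terminal = 'b'
FIRST(A) = {a, b, d}
Count: 3

3


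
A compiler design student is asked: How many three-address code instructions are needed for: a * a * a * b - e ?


Expression: a * a * a * b - e
Generating three-address code (respecting * over +/- precedence):
  Instruction 1: t1 = a * a
  Instruction 2: t2 = t1 * a
  Instruction 3: t3 = t2 * b
  Instruction 4: t4 = t3 - e
Total instructions: 4

4


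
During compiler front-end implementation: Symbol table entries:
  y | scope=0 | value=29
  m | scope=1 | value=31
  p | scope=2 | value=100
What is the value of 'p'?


Searching symbol table for 'p':
  y | scope=0 | value=29
  m | scope=1 | value=31
  p | scope=2 | value=100 <- MATCH
Found 'p' at scope 2 with value 100

100


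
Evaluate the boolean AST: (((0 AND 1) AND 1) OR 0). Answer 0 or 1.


Step 1: Evaluate inner node
  0 AND 1 = 0
Step 2: Evaluate next node
  0 AND 1 = 0
Step 3: Evaluate root node
  0 OR 0 = 0

0


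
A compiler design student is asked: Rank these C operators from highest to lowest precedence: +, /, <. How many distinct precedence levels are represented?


Looking up precedence for each operator:
  + -> precedence 5
  / -> precedence 6
  < -> precedence 4
Sorted highest to lowest: /, +, <
Distinct precedence values: [6, 5, 4]
Number of distinct levels: 3

3


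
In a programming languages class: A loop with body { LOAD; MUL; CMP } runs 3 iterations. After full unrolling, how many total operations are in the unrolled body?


Loop body operations: LOAD, MUL, CMP (3 ops per iteration)
Unrolling 3 iterations:
  Iteration 1: LOAD, MUL, CMP (3 ops)
  Iteration 2: LOAD, MUL, CMP (3 ops)
  Iteration 3: LOAD, MUL, CMP (3 ops)
Total: 3 iterations * 3 ops/iter = 9 operations

9


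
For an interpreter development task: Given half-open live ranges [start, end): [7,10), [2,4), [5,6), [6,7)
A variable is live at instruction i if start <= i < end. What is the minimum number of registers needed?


Live ranges:
  Var0: [7, 10)
  Var1: [2, 4)
  Var2: [5, 6)
  Var3: [6, 7)
Sweep-line events (position, delta, active):
  pos=2 start -> active=1
  pos=4 end -> active=0
  pos=5 start -> active=1
  pos=6 end -> active=0
  pos=6 start -> active=1
  pos=7 end -> active=0
  pos=7 start -> active=1
  pos=10 end -> active=0
Maximum simultaneous active: 1
Minimum registers needed: 1

1


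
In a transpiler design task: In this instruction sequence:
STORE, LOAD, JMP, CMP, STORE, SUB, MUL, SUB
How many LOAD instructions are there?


Scanning instruction sequence for LOAD:
  Position 1: STORE
  Position 2: LOAD <- MATCH
  Position 3: JMP
  Position 4: CMP
  Position 5: STORE
  Position 6: SUB
  Position 7: MUL
  Position 8: SUB
Matches at positions: [2]
Total LOAD count: 1

1


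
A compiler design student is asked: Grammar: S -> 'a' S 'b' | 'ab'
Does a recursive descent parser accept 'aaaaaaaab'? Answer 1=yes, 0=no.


Grammar accepts strings of the form a^n b^n (n >= 1)
Word: 'aaaaaaaab'
Counting: 8 a's and 1 b's
Check: 8 == 1? No
Mismatch: a-count != b-count
Rejected

0


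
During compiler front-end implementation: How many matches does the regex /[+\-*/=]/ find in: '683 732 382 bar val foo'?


Pattern: /[+\-*/=]/ (operators)
Input: '683 732 382 bar val foo'
Scanning for matches:
Total matches: 0

0


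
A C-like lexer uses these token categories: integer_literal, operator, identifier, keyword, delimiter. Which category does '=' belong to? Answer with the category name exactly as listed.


Token: '='
Checking categories:
  identifier: no
  integer_literal: no
  operator: YES
  keyword: no
  delimiter: no
Category: operator

operator


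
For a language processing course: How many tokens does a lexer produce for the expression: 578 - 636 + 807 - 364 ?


Scanning '578 - 636 + 807 - 364'
Token 1: '578' -> integer_literal
Token 2: '-' -> operator
Token 3: '636' -> integer_literal
Token 4: '+' -> operator
Token 5: '807' -> integer_literal
Token 6: '-' -> operator
Token 7: '364' -> integer_literal
Total tokens: 7

7


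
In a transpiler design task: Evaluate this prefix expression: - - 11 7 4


Parsing prefix expression: - - 11 7 4
Step 1: Innermost operation '- 11 7'
  11 - 7 = 4
Step 2: Outer operation '- [4] 4'
  4 - 4 = 0

0


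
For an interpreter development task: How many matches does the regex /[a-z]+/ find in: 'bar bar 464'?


Pattern: /[a-z]+/ (identifiers)
Input: 'bar bar 464'
Scanning for matches:
  Match 1: 'bar'
  Match 2: 'bar'
Total matches: 2

2


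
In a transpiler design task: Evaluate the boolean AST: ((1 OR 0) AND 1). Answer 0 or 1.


Step 1: Evaluate inner node
  1 OR 0 = 1
Step 2: Evaluate root node
  1 AND 1 = 1

1


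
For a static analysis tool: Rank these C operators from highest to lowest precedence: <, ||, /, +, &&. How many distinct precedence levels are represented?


Looking up precedence for each operator:
  < -> precedence 4
  || -> precedence 1
  / -> precedence 6
  + -> precedence 5
  && -> precedence 2
Sorted highest to lowest: /, +, <, &&, ||
Distinct precedence values: [6, 5, 4, 2, 1]
Number of distinct levels: 5

5


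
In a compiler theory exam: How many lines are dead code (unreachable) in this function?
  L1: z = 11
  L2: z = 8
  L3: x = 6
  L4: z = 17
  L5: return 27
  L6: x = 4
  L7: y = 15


Analyzing control flow:
  L1: reachable (before return)
  L2: reachable (before return)
  L3: reachable (before return)
  L4: reachable (before return)
  L5: reachable (return statement)
  L6: DEAD (after return at L5)
  L7: DEAD (after return at L5)
Return at L5, total lines = 7
Dead lines: L6 through L7
Count: 2

2


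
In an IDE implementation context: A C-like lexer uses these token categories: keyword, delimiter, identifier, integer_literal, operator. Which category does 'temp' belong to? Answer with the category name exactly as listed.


Token: 'temp'
Checking categories:
  identifier: YES
  integer_literal: no
  operator: no
  keyword: no
  delimiter: no
Category: identifier

identifier


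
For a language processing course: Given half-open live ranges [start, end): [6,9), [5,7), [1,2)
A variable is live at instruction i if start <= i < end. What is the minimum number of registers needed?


Live ranges:
  Var0: [6, 9)
  Var1: [5, 7)
  Var2: [1, 2)
Sweep-line events (position, delta, active):
  pos=1 start -> active=1
  pos=2 end -> active=0
  pos=5 start -> active=1
  pos=6 start -> active=2
  pos=7 end -> active=1
  pos=9 end -> active=0
Maximum simultaneous active: 2
Minimum registers needed: 2

2


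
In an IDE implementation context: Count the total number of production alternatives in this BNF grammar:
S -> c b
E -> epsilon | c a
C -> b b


Counting alternatives per rule:
  S: 1 alternative(s)
  E: 2 alternative(s)
  C: 1 alternative(s)
Sum: 1 + 2 + 1 = 4

4


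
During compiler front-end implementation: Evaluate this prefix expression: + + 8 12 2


Parsing prefix expression: + + 8 12 2
Step 1: Innermost operation '+ 8 12'
  8 + 12 = 20
Step 2: Outer operation '+ [20] 2'
  20 + 2 = 22

22


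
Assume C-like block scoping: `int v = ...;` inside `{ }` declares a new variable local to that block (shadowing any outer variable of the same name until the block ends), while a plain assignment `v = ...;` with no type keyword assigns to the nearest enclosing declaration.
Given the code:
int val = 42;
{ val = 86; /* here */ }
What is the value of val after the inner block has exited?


Analyzing scoping rules:
Outer scope: declares val = 42
Inner block: 'val = 86;' has no type keyword, so it is an assignment to the outer val (no shadowing)
The assignment changed the outer variable itself, so the new value persists after the block -> 86
Result: 86

86


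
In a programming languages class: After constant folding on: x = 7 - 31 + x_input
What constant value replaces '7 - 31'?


Identifying constant sub-expression:
  Original: x = 7 - 31 + x_input
  7 and 31 are both compile-time constants
  Evaluating: 7 - 31 = -24
  After folding: x = -24 + x_input

-24


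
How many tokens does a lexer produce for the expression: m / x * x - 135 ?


Scanning 'm / x * x - 135'
Token 1: 'm' -> identifier
Token 2: '/' -> operator
Token 3: 'x' -> identifier
Token 4: '*' -> operator
Token 5: 'x' -> identifier
Token 6: '-' -> operator
Token 7: '135' -> integer_literal
Total tokens: 7

7


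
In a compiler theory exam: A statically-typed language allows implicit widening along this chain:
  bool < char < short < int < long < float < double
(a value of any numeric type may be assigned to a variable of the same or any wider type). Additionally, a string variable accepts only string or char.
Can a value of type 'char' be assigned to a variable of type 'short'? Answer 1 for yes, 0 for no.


Target variable type: short
Source value type: char
Numeric ranks: char=1, short=2
Widening allowed iff rank(source) <= rank(target): 1 <= 2? Yes
Result: 1

1


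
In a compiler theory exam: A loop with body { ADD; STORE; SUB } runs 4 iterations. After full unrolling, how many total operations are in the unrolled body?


Loop body operations: ADD, STORE, SUB (3 ops per iteration)
Unrolling 4 iterations:
  Iteration 1: ADD, STORE, SUB (3 ops)
  Iteration 2: ADD, STORE, SUB (3 ops)
  Iteration 3: ADD, STORE, SUB (3 ops)
  Iteration 4: ADD, STORE, SUB (3 ops)
Total: 4 iterations * 3 ops/iter = 12 operations

12


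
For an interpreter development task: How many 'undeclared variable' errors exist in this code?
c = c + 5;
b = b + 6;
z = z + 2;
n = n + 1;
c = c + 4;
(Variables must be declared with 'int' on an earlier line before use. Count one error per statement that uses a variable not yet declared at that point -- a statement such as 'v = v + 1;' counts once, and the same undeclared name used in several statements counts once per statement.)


Scanning code line by line:
  Line 1: use 'c' -> ERROR (undeclared)
  Line 2: use 'b' -> ERROR (undeclared)
  Line 3: use 'z' -> ERROR (undeclared)
  Line 4: use 'n' -> ERROR (undeclared)
  Line 5: use 'c' -> ERROR (undeclared)
Total undeclared variable errors: 5

5


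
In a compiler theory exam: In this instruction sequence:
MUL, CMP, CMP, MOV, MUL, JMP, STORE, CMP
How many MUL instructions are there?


Scanning instruction sequence for MUL:
  Position 1: MUL <- MATCH
  Position 2: CMP
  Position 3: CMP
  Position 4: MOV
  Position 5: MUL <- MATCH
  Position 6: JMP
  Position 7: STORE
  Position 8: CMP
Matches at positions: [1, 5]
Total MUL count: 2

2


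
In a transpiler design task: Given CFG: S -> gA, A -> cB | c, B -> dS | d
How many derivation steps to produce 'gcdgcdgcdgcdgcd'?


Grammar: S -> gA, A -> cB | c, B -> dS | d
Deriving 'gcdgcdgcdgcdgcd':
Step 1: S -> gA => gA
Step 2: A -> cB => gcB
Step 3: B -> dS => gcdS
Step 4: S -> gA => gcdgA
Step 5: A -> cB => gcdgcB
Step 6: B -> dS => gcdgcdS
Step 7: S -> gA => gcdgcdgA
Step 8: A -> cB => gcdgcdgcB
Step 9: B -> dS => gcdgcdgcdS
Step 10: S -> gA => gcdgcdgcdgA
Step 11: A -> cB => gcdgcdgcdgcB
Step 12: B -> dS => gcdgcdgcdgcdS
Step 13: S -> gA => gcdgcdgcdgcdgA
Step 14: A -> cB => gcdgcdgcdgcdgcB
Step 15: B -> d => gcdgcdgcdgcdgcd
Total derivation steps: 15

15


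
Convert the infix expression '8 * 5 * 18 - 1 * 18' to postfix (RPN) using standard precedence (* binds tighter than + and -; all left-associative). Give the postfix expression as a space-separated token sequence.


Applying the shunting-yard algorithm:
  Operand 8 -> output
  Push '*' onto operator stack -> op-stack: [*]
  Operand 5 -> output
  See '*' (prec 2); top '*' (prec 2) >= it -> pop '*' to output
  Push '*' onto operator stack -> op-stack: [*]
  Operand 18 -> output
  See '-' (prec 1); top '*' (prec 2) >= it -> pop '*' to output
  Push '-' onto operator stack -> op-stack: [-]
  Operand 1 -> output
  Push '*' onto operator stack -> op-stack: [-, *]
  Operand 18 -> output
  End of input: pop '*' to output
  End of input: pop '-' to output
Postfix result: 8 5 * 18 * 1 18 * -

8 5 * 18 * 1 18 * -


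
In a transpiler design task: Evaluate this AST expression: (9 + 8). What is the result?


Expression: (9 + 8)
Evaluating step by step:
  9 + 8 = 17
Result: 17

17


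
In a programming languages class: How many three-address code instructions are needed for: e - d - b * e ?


Expression: e - d - b * e
Generating three-address code (respecting * over +/- precedence):
  Instruction 1: t1 = b * e
  Instruction 2: t2 = e - d
  Instruction 3: t3 = t2 - t1
Total instructions: 3

3


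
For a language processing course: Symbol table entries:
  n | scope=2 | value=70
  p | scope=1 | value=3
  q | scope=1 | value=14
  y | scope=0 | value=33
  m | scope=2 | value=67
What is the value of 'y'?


Searching symbol table for 'y':
  n | scope=2 | value=70
  p | scope=1 | value=3
  q | scope=1 | value=14
  y | scope=0 | value=33 <- MATCH
  m | scope=2 | value=67
Found 'y' at scope 0 with value 33

33


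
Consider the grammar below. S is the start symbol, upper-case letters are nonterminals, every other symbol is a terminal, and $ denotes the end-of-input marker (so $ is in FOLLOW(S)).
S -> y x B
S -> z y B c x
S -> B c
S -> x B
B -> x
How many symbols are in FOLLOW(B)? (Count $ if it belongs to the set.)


S is the start symbol and does not occur in any rule body, so FOLLOW(S) = {$}.
Examining every occurrence of B in a rule body:
  S -> y x B : B is at the right end -> add FOLLOW(S) = {$}
  S -> z y B c x : B is followed by terminal 'c' -> add 'c'
  S -> B c : B is followed by terminal 'c' -> add 'c' (already in the set)
  S -> x B : B is at the right end -> add FOLLOW(S) = {$} (already in the set)
  B -> x : B does not occur in the body -> contributes nothing
FOLLOW(B) = {c, $}
Count: 2

2


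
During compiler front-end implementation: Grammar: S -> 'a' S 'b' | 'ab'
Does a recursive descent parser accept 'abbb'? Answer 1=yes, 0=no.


Grammar accepts strings of the form a^n b^n (n >= 1)
Word: 'abbb'
Counting: 1 a's and 3 b's
Check: 1 == 3? No
Mismatch: a-count != b-count
Rejected

0


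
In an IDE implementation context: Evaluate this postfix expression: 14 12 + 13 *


Processing tokens left to right:
Push 14, Push 12
Pop 14 and 12, compute 14 + 12 = 26, push 26
Push 13
Pop 26 and 13, compute 26 * 13 = 338, push 338
Stack result: 338

338


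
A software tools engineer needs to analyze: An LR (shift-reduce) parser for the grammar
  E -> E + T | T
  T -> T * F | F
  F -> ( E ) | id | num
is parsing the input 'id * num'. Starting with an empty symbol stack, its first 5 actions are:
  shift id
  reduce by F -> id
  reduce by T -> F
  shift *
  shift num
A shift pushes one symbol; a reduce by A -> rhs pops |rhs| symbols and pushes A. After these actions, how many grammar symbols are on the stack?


Tracking the symbol stack through each action:
  Action 1: shift 'id' : push -> stack = [id] (size 1)
  Action 2: reduce by F -> id : pop 1, push F -> stack = [F] (size 1)
  Action 3: reduce by T -> F : pop 1, push T -> stack = [T] (size 1)
  Action 4: shift '*' : push -> stack = [T, *] (size 2)
  Action 5: shift 'num' : push -> stack = [T, *, num] (size 3)
Final stack size: 3

3


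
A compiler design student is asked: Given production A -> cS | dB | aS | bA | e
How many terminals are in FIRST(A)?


Production: A -> cS | dB | aS | bA | e
Examining each alternative for leading terminals:
  A -> cS : first terminal = 'c'
  A -> dB : first terminal = 'd'
  A -> aS : first terminal = 'a'
  A -> bA : first terminal = 'b'
  A -> e : first terminal = 'e'
FIRST(A) = {a, b, c, d, e}
Count: 5

5


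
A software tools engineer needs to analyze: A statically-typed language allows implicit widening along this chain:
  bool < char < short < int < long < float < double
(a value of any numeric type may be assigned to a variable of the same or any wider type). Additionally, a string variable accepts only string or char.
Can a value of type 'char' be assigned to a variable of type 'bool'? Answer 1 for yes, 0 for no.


Target variable type: bool
Source value type: char
Numeric ranks: char=1, bool=0
Widening allowed iff rank(source) <= rank(target): 1 <= 0? No
Result: 0

0


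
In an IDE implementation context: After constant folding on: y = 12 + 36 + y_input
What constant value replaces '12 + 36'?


Identifying constant sub-expression:
  Original: y = 12 + 36 + y_input
  12 and 36 are both compile-time constants
  Evaluating: 12 + 36 = 48
  After folding: y = 48 + y_input

48


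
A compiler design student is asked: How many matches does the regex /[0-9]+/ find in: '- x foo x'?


Pattern: /[0-9]+/ (int literals)
Input: '- x foo x'
Scanning for matches:
Total matches: 0

0


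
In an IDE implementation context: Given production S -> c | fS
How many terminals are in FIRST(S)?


Production: S -> c | fS
Examining each alternative for leading terminals:
  S -> c : first terminal = 'c'
  S -> fS : first terminal = 'f'
FIRST(S) = {c, f}
Count: 2

2


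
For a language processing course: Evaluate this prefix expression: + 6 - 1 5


Parsing prefix expression: + 6 - 1 5
Step 1: Innermost operation '- 1 5'
  1 - 5 = -4
Step 2: Outer operation '+ 6 [-4]'
  6 + -4 = 2

2


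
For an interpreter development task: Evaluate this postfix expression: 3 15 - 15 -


Processing tokens left to right:
Push 3, Push 15
Pop 3 and 15, compute 3 - 15 = -12, push -12
Push 15
Pop -12 and 15, compute -12 - 15 = -27, push -27
Stack result: -27

-27


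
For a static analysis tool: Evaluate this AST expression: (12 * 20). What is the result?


Expression: (12 * 20)
Evaluating step by step:
  12 * 20 = 240
Result: 240

240


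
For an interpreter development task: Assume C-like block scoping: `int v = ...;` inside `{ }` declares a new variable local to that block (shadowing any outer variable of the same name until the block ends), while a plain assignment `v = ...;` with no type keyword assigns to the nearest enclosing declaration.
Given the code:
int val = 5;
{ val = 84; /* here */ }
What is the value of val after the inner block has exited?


Analyzing scoping rules:
Outer scope: declares val = 5
Inner block: 'val = 84;' has no type keyword, so it is an assignment to the outer val (no shadowing)
The assignment changed the outer variable itself, so the new value persists after the block -> 84
Result: 84

84


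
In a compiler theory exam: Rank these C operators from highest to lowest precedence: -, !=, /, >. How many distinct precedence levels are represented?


Looking up precedence for each operator:
  - -> precedence 5
  != -> precedence 3
  / -> precedence 6
  > -> precedence 4
Sorted highest to lowest: /, -, >, !=
Distinct precedence values: [6, 5, 4, 3]
Number of distinct levels: 4

4


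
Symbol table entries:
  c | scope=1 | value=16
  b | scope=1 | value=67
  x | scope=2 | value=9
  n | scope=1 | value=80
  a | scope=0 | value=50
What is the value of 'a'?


Searching symbol table for 'a':
  c | scope=1 | value=16
  b | scope=1 | value=67
  x | scope=2 | value=9
  n | scope=1 | value=80
  a | scope=0 | value=50 <- MATCH
Found 'a' at scope 0 with value 50

50


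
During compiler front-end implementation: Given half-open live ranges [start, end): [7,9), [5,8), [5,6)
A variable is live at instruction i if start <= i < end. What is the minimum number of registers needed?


Live ranges:
  Var0: [7, 9)
  Var1: [5, 8)
  Var2: [5, 6)
Sweep-line events (position, delta, active):
  pos=5 start -> active=1
  pos=5 start -> active=2
  pos=6 end -> active=1
  pos=7 start -> active=2
  pos=8 end -> active=1
  pos=9 end -> active=0
Maximum simultaneous active: 2
Minimum registers needed: 2

2


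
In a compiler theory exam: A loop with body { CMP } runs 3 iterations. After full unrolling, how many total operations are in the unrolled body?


Loop body operations: CMP (1 op per iteration)
Unrolling 3 iterations:
  Iteration 1: CMP (1 ops)
  Iteration 2: CMP (1 ops)
  Iteration 3: CMP (1 ops)
Total: 3 iterations * 1 ops/iter = 3 operations

3


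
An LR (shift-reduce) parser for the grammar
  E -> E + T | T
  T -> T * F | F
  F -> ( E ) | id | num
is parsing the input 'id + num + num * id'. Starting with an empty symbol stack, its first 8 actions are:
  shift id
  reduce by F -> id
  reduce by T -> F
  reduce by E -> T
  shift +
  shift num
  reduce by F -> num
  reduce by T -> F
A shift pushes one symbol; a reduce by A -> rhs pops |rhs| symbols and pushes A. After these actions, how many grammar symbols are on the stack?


Tracking the symbol stack through each action:
  Action 1: shift 'id' : push -> stack = [id] (size 1)
  Action 2: reduce by F -> id : pop 1, push F -> stack = [F] (size 1)
  Action 3: reduce by T -> F : pop 1, push T -> stack = [T] (size 1)
  Action 4: reduce by E -> T : pop 1, push E -> stack = [E] (size 1)
  Action 5: shift '+' : push -> stack = [E, +] (size 2)
  Action 6: shift 'num' : push -> stack = [E, +, num] (size 3)
  Action 7: reduce by F -> num : pop 1, push F -> stack = [E, +, F] (size 3)
  Action 8: reduce by T -> F : pop 1, push T -> stack = [E, +, T] (size 3)
Final stack size: 3

3


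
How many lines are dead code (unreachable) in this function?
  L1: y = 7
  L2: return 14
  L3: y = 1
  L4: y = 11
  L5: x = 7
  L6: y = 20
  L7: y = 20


Analyzing control flow:
  L1: reachable (before return)
  L2: reachable (return statement)
  L3: DEAD (after return at L2)
  L4: DEAD (after return at L2)
  L5: DEAD (after return at L2)
  L6: DEAD (after return at L2)
  L7: DEAD (after return at L2)
Return at L2, total lines = 7
Dead lines: L3 through L7
Count: 5

5


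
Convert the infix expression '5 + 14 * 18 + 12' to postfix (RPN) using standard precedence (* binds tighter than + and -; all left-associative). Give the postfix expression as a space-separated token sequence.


Applying the shunting-yard algorithm:
  Operand 5 -> output
  Push '+' onto operator stack -> op-stack: [+]
  Operand 14 -> output
  Push '*' onto operator stack -> op-stack: [+, *]
  Operand 18 -> output
  See '+' (prec 1); top '*' (prec 2) >= it -> pop '*' to output
  See '+' (prec 1); top '+' (prec 1) >= it -> pop '+' to output
  Push '+' onto operator stack -> op-stack: [+]
  Operand 12 -> output
  End of input: pop '+' to output
Postfix result: 5 14 18 * + 12 +

5 14 18 * + 12 +


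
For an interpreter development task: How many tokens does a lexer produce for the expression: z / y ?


Scanning 'z / y'
Token 1: 'z' -> identifier
Token 2: '/' -> operator
Token 3: 'y' -> identifier
Total tokens: 3

3


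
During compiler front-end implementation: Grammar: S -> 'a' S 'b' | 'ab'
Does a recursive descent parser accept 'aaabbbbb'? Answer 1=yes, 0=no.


Grammar accepts strings of the form a^n b^n (n >= 1)
Word: 'aaabbbbb'
Counting: 3 a's and 5 b's
Check: 3 == 5? No
Mismatch: a-count != b-count
Rejected

0


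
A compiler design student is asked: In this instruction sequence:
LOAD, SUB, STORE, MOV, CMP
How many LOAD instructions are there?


Scanning instruction sequence for LOAD:
  Position 1: LOAD <- MATCH
  Position 2: SUB
  Position 3: STORE
  Position 4: MOV
  Position 5: CMP
Matches at positions: [1]
Total LOAD count: 1

1


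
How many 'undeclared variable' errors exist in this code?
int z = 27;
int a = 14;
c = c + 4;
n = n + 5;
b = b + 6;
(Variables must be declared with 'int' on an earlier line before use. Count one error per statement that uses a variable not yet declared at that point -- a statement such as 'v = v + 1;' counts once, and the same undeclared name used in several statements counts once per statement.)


Scanning code line by line:
  Line 1: declare 'z' -> declared = ['z']
  Line 2: declare 'a' -> declared = ['a', 'z']
  Line 3: use 'c' -> ERROR (undeclared)
  Line 4: use 'n' -> ERROR (undeclared)
  Line 5: use 'b' -> ERROR (undeclared)
Total undeclared variable errors: 3

3


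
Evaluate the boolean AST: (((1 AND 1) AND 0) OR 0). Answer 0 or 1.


Step 1: Evaluate inner node
  1 AND 1 = 1
Step 2: Evaluate next node
  1 AND 0 = 0
Step 3: Evaluate root node
  0 OR 0 = 0

0


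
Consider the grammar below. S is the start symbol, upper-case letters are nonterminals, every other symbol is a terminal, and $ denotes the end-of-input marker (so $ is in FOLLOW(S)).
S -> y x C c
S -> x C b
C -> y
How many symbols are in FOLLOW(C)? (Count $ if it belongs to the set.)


S is the start symbol and does not occur in any rule body, so FOLLOW(S) = {$}.
Examining every occurrence of C in a rule body:
  S -> y x C c : C is followed by terminal 'c' -> add 'c'
  S -> x C b : C is followed by terminal 'b' -> add 'b'
  C -> y : C does not occur in the body -> contributes nothing
FOLLOW(C) = {b, c}
Count: 2

2


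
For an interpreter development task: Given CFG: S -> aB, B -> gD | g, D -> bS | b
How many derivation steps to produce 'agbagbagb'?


Grammar: S -> aB, B -> gD | g, D -> bS | b
Deriving 'agbagbagb':
Step 1: S -> aB => aB
Step 2: B -> gD => agD
Step 3: D -> bS => agbS
Step 4: S -> aB => agbaB
Step 5: B -> gD => agbagD
Step 6: D -> bS => agbagbS
Step 7: S -> aB => agbagbaB
Step 8: B -> gD => agbagbagD
Step 9: D -> b => agbagbagb
Total derivation steps: 9

9


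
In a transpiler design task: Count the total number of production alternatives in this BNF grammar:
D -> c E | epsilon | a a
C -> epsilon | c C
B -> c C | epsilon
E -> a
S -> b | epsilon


Counting alternatives per rule:
  D: 3 alternative(s)
  C: 2 alternative(s)
  B: 2 alternative(s)
  E: 1 alternative(s)
  S: 2 alternative(s)
Sum: 3 + 2 + 2 + 1 + 2 = 10

10


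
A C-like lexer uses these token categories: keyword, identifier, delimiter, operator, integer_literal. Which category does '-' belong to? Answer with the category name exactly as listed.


Token: '-'
Checking categories:
  identifier: no
  integer_literal: no
  operator: YES
  keyword: no
  delimiter: no
Category: operator

operator


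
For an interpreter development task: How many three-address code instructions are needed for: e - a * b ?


Expression: e - a * b
Generating three-address code (respecting * over +/- precedence):
  Instruction 1: t1 = a * b
  Instruction 2: t2 = e - t1
Total instructions: 2

2


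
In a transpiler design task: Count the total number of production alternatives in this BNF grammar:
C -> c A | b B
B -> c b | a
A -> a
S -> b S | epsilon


Counting alternatives per rule:
  C: 2 alternative(s)
  B: 2 alternative(s)
  A: 1 alternative(s)
  S: 2 alternative(s)
Sum: 2 + 2 + 1 + 2 = 7

7


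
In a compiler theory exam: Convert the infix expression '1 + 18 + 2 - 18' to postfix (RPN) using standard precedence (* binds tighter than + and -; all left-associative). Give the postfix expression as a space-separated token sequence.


Applying the shunting-yard algorithm:
  Operand 1 -> output
  Push '+' onto operator stack -> op-stack: [+]
  Operand 18 -> output
  See '+' (prec 1); top '+' (prec 1) >= it -> pop '+' to output
  Push '+' onto operator stack -> op-stack: [+]
  Operand 2 -> output
  See '-' (prec 1); top '+' (prec 1) >= it -> pop '+' to output
  Push '-' onto operator stack -> op-stack: [-]
  Operand 18 -> output
  End of input: pop '-' to output
Postfix result: 1 18 + 2 + 18 -

1 18 + 2 + 18 -


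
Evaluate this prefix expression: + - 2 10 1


Parsing prefix expression: + - 2 10 1
Step 1: Innermost operation '- 2 10'
  2 - 10 = -8
Step 2: Outer operation '+ [-8] 1'
  -8 + 1 = -7

-7


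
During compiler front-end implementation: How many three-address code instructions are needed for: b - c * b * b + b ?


Expression: b - c * b * b + b
Generating three-address code (respecting * over +/- precedence):
  Instruction 1: t1 = c * b
  Instruction 2: t2 = t1 * b
  Instruction 3: t3 = b - t2
  Instruction 4: t4 = t3 + b
Total instructions: 4

4


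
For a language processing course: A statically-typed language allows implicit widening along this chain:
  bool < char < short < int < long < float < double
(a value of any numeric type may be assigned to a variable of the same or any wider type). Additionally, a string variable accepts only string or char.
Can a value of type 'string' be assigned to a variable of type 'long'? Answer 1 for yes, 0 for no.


Target variable type: long
Source value type: string
Rule: string cannot widen to any numeric type
Result: 0

0


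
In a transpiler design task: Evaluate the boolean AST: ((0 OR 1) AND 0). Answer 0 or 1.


Step 1: Evaluate inner node
  0 OR 1 = 1
Step 2: Evaluate root node
  1 AND 0 = 0

0


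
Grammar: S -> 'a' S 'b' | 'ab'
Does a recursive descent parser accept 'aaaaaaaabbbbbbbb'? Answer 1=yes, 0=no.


Grammar accepts strings of the form a^n b^n (n >= 1)
Word: 'aaaaaaaabbbbbbbb'
Counting: 8 a's and 8 b's
Check: 8 == 8? Yes
Derivation (S -> aSb applied 7 time(s), then S -> ab): S => aSb => aaSbb => aaaSbbb => aaaaSbbbb => aaaaaSbbbbb => aaaaaaSbbbbbb => aaaaaaaSbbbbbbb => aaaaaaaabbbbbbbb
Accepted

1


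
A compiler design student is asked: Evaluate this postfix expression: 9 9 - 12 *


Processing tokens left to right:
Push 9, Push 9
Pop 9 and 9, compute 9 - 9 = 0, push 0
Push 12
Pop 0 and 12, compute 0 * 12 = 0, push 0
Stack result: 0

0


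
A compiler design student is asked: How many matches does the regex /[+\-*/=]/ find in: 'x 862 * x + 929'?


Pattern: /[+\-*/=]/ (operators)
Input: 'x 862 * x + 929'
Scanning for matches:
  Match 1: '*'
  Match 2: '+'
Total matches: 2

2


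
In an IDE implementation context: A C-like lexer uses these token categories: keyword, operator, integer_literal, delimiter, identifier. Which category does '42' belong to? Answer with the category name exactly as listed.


Token: '42'
Checking categories:
  identifier: no
  integer_literal: YES
  operator: no
  keyword: no
  delimiter: no
Category: integer_literal

integer_literal


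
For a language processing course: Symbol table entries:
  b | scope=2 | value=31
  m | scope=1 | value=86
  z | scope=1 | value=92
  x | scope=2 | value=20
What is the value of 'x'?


Searching symbol table for 'x':
  b | scope=2 | value=31
  m | scope=1 | value=86
  z | scope=1 | value=92
  x | scope=2 | value=20 <- MATCH
Found 'x' at scope 2 with value 20

20


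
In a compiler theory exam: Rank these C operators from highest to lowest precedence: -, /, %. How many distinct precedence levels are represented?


Looking up precedence for each operator:
  - -> precedence 5
  / -> precedence 6
  % -> precedence 6
Sorted highest to lowest: /, %, -
Distinct precedence values: [6, 5]
Number of distinct levels: 2

2


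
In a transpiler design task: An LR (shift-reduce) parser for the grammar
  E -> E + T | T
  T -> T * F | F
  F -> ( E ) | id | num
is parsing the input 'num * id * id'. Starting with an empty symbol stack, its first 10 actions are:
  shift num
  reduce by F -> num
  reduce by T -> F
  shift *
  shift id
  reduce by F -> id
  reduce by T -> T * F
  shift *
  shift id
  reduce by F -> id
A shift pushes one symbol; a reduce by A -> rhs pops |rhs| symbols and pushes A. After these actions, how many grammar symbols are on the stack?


Tracking the symbol stack through each action:
  Action 1: shift 'num' : push -> stack = [num] (size 1)
  Action 2: reduce by F -> num : pop 1, push F -> stack = [F] (size 1)
  Action 3: reduce by T -> F : pop 1, push T -> stack = [T] (size 1)
  Action 4: shift '*' : push -> stack = [T, *] (size 2)
  Action 5: shift 'id' : push -> stack = [T, *, id] (size 3)
  Action 6: reduce by F -> id : pop 1, push F -> stack = [T, *, F] (size 3)
  Action 7: reduce by T -> T * F : pop 3, push T -> stack = [T] (size 1)
  Action 8: shift '*' : push -> stack = [T, *] (size 2)
  Action 9: shift 'id' : push -> stack = [T, *, id] (size 3)
  Action 10: reduce by F -> id : pop 1, push F -> stack = [T, *, F] (size 3)
Final stack size: 3

3


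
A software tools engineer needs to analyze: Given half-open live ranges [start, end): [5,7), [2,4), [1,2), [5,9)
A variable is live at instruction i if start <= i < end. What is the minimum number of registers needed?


Live ranges:
  Var0: [5, 7)
  Var1: [2, 4)
  Var2: [1, 2)
  Var3: [5, 9)
Sweep-line events (position, delta, active):
  pos=1 start -> active=1
  pos=2 end -> active=0
  pos=2 start -> active=1
  pos=4 end -> active=0
  pos=5 start -> active=1
  pos=5 start -> active=2
  pos=7 end -> active=1
  pos=9 end -> active=0
Maximum simultaneous active: 2
Minimum registers needed: 2

2


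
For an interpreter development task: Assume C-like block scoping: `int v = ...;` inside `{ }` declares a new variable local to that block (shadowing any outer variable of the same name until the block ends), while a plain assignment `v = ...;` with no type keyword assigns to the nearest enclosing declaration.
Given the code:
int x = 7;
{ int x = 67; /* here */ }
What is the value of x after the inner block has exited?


Analyzing scoping rules:
Outer scope: declares x = 7
Inner block: 'int x = 67;' declares a NEW x that shadows the outer one
When the block exits the inner x goes out of scope; the outer x was never modified -> 7
Result: 7

7


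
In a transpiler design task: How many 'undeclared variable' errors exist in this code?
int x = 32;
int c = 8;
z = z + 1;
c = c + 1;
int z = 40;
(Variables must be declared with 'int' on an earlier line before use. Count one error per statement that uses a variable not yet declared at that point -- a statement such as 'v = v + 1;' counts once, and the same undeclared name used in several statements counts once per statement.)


Scanning code line by line:
  Line 1: declare 'x' -> declared = ['x']
  Line 2: declare 'c' -> declared = ['c', 'x']
  Line 3: use 'z' -> ERROR (undeclared)
  Line 4: use 'c' -> OK (declared)
  Line 5: declare 'z' -> declared = ['c', 'x', 'z']
Total undeclared variable errors: 1

1


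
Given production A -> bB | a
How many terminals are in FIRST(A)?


Production: A -> bB | a
Examining each alternative for leading terminals:
  A -> bB : first terminal = 'b'
  A -> a : first terminal = 'a'
FIRST(A) = {a, b}
Count: 2

2


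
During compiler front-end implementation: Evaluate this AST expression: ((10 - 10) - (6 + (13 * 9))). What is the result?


Expression: ((10 - 10) - (6 + (13 * 9)))
Evaluating step by step:
  10 - 10 = 0
  13 * 9 = 117
  6 + 117 = 123
  0 - 123 = -123
Result: -123

-123


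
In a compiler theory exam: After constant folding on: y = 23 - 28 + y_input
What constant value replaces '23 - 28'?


Identifying constant sub-expression:
  Original: y = 23 - 28 + y_input
  23 and 28 are both compile-time constants
  Evaluating: 23 - 28 = -5
  After folding: y = -5 + y_input

-5


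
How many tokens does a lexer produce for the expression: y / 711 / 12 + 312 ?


Scanning 'y / 711 / 12 + 312'
Token 1: 'y' -> identifier
Token 2: '/' -> operator
Token 3: '711' -> integer_literal
Token 4: '/' -> operator
Token 5: '12' -> integer_literal
Token 6: '+' -> operator
Token 7: '312' -> integer_literal
Total tokens: 7

7


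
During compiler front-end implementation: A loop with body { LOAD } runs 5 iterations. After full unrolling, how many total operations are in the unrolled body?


Loop body operations: LOAD (1 op per iteration)
Unrolling 5 iterations:
  Iteration 1: LOAD (1 ops)
  Iteration 2: LOAD (1 ops)
  Iteration 3: LOAD (1 ops)
  Iteration 4: LOAD (1 ops)
  Iteration 5: LOAD (1 ops)
Total: 5 iterations * 1 ops/iter = 5 operations

5


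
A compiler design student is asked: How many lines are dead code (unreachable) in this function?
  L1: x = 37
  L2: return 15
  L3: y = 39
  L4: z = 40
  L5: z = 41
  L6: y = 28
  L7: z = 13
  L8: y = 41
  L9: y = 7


Analyzing control flow:
  L1: reachable (before return)
  L2: reachable (return statement)
  L3: DEAD (after return at L2)
  L4: DEAD (after return at L2)
  L5: DEAD (after return at L2)
  L6: DEAD (after return at L2)
  L7: DEAD (after return at L2)
  L8: DEAD (after return at L2)
  L9: DEAD (after return at L2)
Return at L2, total lines = 9
Dead lines: L3 through L9
Count: 7

7


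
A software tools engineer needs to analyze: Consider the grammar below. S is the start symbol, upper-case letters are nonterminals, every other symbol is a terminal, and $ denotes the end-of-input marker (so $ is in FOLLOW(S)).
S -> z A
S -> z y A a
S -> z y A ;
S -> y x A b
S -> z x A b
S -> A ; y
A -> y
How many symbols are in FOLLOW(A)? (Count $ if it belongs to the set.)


S is the start symbol and does not occur in any rule body, so FOLLOW(S) = {$}.
Examining every occurrence of A in a rule body:
  S -> z A : A is at the right end -> add FOLLOW(S) = {$}
  S -> z y A a : A is followed by terminal 'a' -> add 'a'
  S -> z y A ; : A is followed by terminal ';' -> add ';'
  S -> y x A b : A is followed by terminal 'b' -> add 'b'
  S -> z x A b : A is followed by terminal 'b' -> add 'b' (already in the set)
  S -> A ; y : A is followed by terminal ';' -> add ';' (already in the set)
  A -> y : A does not occur in the body -> contributes nothing
FOLLOW(A) = {;, a, b, $}
Count: 4

4


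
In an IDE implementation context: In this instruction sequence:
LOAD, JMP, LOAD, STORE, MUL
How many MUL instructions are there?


Scanning instruction sequence for MUL:
  Position 1: LOAD
  Position 2: JMP
  Position 3: LOAD
  Position 4: STORE
  Position 5: MUL <- MATCH
Matches at positions: [5]
Total MUL count: 1

1


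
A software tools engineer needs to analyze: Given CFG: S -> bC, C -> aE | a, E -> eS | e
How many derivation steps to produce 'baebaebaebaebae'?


Grammar: S -> bC, C -> aE | a, E -> eS | e
Deriving 'baebaebaebaebae':
Step 1: S -> bC => bC
Step 2: C -> aE => baE
Step 3: E -> eS => baeS
Step 4: S -> bC => baebC
Step 5: C -> aE => baebaE
Step 6: E -> eS => baebaeS
Step 7: S -> bC => baebaebC
Step 8: C -> aE => baebaebaE
Step 9: E -> eS => baebaebaeS
Step 10: S -> bC => baebaebaebC
Step 11: C -> aE => baebaebaebaE
Step 12: E -> eS => baebaebaebaeS
Step 13: S -> bC => baebaebaebaebC
Step 14: C -> aE => baebaebaebaebaE
Step 15: E -> e => baebaebaebaebae
Total derivation steps: 15

15


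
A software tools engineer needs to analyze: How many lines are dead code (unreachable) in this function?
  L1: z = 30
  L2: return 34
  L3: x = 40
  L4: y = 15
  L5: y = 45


Analyzing control flow:
  L1: reachable (before return)
  L2: reachable (return statement)
  L3: DEAD (after return at L2)
  L4: DEAD (after return at L2)
  L5: DEAD (after return at L2)
Return at L2, total lines = 5
Dead lines: L3 through L5
Count: 3

3


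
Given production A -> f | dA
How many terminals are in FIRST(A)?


Production: A -> f | dA
Examining each alternative for leading terminals:
  A -> f : first terminal = 'f'
  A -> dA : first terminal = 'd'
FIRST(A) = {d, f}
Count: 2

2


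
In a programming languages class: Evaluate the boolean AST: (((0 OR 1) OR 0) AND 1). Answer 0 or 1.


Step 1: Evaluate inner node
  0 OR 1 = 1
Step 2: Evaluate next node
  1 OR 0 = 1
Step 3: Evaluate root node
  1 AND 1 = 1

1


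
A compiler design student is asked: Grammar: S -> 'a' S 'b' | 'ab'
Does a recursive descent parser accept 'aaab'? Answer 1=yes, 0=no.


Grammar accepts strings of the form a^n b^n (n >= 1)
Word: 'aaab'
Counting: 3 a's and 1 b's
Check: 3 == 1? No
Mismatch: a-count != b-count
Rejected

0


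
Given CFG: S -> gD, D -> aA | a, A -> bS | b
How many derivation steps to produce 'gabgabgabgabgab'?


Grammar: S -> gD, D -> aA | a, A -> bS | b
Deriving 'gabgabgabgabgab':
Step 1: S -> gD => gD
Step 2: D -> aA => gaA
Step 3: A -> bS => gabS
Step 4: S -> gD => gabgD
Step 5: D -> aA => gabgaA
Step 6: A -> bS => gabgabS
Step 7: S -> gD => gabgabgD
Step 8: D -> aA => gabgabgaA
Step 9: A -> bS => gabgabgabS
Step 10: S -> gD => gabgabgabgD
Step 11: D -> aA => gabgabgabgaA
Step 12: A -> bS => gabgabgabgabS
Step 13: S -> gD => gabgabgabgabgD
Step 14: D -> aA => gabgabgabgabgaA
Step 15: A -> b => gabgabgabgabgab
Total derivation steps: 15

15
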